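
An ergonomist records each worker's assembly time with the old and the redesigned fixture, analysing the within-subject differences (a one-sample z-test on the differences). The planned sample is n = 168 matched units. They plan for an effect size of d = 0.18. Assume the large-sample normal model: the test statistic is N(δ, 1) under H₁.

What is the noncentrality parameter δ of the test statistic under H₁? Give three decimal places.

The noncentrality parameter scales effect size by the design's sample-size factor: δ = d·√n = 0.18 × √168 = 2.3331

δ ≈ 2.333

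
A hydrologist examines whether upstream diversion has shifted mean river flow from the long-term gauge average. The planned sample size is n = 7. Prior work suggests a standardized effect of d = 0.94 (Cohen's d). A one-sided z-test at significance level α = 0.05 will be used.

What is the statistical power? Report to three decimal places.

Noncentrality parameter: λ = d·√n = 0.94 × √7 = 2.4870
Critical value for a one-sided test at α = 0.05: z_α = 1.645.
Power = P(Z > 1.645 − λ) = Φ(0.842) = 0.8001.

Power ≈ 0.800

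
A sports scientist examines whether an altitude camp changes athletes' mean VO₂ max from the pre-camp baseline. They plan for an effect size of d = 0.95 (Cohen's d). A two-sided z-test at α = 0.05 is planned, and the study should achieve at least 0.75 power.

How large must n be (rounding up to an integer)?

For power 0.75 need Φ(δ − z_{0.025}) = 0.75, so δ = z_{0.025} + z_{0.25} = 1.960 + 0.674 = 2.634.
(Ignoring the negligible lower-tail rejection probability gives the usual closed-form inversion.)
δ = d·√n ⇒ n = (δ/d)² = (2.634 / 0.95)² = 7.69.
Round up to the next whole unit.

n = 8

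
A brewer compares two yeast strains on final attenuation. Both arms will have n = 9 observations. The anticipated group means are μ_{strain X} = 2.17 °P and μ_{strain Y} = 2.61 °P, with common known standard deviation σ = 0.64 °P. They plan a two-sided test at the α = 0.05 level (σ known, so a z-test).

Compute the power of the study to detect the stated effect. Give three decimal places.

Standardized effect: d = |μ_{strain X} − μ_{strain Y}| / σ = |2.17 − 2.61| / 0.64 = 0.6875
Noncentrality parameter: δ = d·√(n/2) = 0.6875 × √(9/2) = 1.4584
Critical value for a two-sided test at α = 0.05: z_{α/2} = 1.960.
Power = Φ(δ − 1.960) + Φ(−δ − 1.960) = Φ(-0.502) + Φ(-3.418) = 0.3080 + 0.0003 = 0.3083.

Power ≈ 0.308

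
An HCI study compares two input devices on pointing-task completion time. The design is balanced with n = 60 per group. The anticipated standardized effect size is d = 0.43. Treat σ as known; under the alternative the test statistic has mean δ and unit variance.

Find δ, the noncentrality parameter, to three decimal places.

The noncentrality parameter scales effect size by the design's sample-size factor: δ = d·√(n/2) = 0.43 × √(60/2) = 2.3552

δ ≈ 2.355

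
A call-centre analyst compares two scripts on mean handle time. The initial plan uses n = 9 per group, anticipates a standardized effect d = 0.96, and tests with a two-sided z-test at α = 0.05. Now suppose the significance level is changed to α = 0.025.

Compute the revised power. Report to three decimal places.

Power ≈ 0.419

δ = d·√(n/2) = 0.96 × √(9/2) = 2.0365 (unchanged). New critical value: z_{0.0125} = 2.241.
Revised power = Φ(δ − 2.241) + Φ(−δ − 2.241) = Φ(-0.205) + Φ(-4.278) = 0.4188 + 0.0000 = 0.4188.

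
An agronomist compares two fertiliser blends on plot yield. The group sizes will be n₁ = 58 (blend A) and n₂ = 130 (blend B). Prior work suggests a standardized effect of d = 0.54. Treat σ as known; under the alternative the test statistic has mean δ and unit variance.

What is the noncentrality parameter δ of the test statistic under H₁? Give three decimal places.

The noncentrality parameter scales effect size by the design's sample-size factor: δ = d / √(1/n₁ + 1/n₂) = 0.54 / √(1/58 + 1/130) = 3.4198

δ ≈ 3.420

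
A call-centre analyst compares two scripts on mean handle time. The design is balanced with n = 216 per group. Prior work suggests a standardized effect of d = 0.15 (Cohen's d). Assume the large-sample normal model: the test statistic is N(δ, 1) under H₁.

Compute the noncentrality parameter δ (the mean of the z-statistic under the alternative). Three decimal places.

δ ≈ 1.559

The noncentrality parameter scales effect size by the design's sample-size factor: δ = d·√(n/2) = 0.15 × √(216/2) = 1.5588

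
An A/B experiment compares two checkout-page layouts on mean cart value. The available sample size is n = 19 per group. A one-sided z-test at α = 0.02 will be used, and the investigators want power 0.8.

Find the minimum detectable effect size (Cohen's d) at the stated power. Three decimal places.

Required noncentrality: δ = z_{0.02} + z_{0.20} = 2.054 + 0.842 = 2.895.
δ = d·√(n/2) ⇒ d = δ/√(n/2) = 2.895/√(19/2) = 0.9394.

d ≈ 0.939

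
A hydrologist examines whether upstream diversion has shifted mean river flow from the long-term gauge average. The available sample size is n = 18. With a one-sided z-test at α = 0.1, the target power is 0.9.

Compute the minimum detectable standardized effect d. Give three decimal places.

d ≈ 0.604

Need Φ(δ − 1.282) = 0.9, so δ = 1.282 + 1.282 = 2.563.
δ = d·√n ⇒ d = δ/√n = 2.563/√18 = 0.6041.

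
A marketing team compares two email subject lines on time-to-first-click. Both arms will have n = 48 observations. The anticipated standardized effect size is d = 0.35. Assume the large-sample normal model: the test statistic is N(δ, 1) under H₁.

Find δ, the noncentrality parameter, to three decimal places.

δ ≈ 1.715

The noncentrality parameter scales effect size by the design's sample-size factor: δ = d·√(n/2) = 0.35 × √(48/2) = 1.7146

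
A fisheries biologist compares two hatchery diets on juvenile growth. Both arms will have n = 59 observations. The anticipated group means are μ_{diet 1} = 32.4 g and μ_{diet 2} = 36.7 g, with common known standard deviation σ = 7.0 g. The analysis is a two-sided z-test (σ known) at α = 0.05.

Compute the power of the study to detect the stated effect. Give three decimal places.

Power ≈ 0.916

Standardized effect: d = |μ_{diet 1} − μ_{diet 2}| / σ = |32.4 − 36.7| / 7.0 = 0.6143
Noncentrality parameter: δ = d·√(n/2) = 0.6143 × √(59/2) = 3.3364
Critical value for a two-sided test at α = 0.05: z_{α/2} = 1.960.
Power = Φ(δ − 1.960) + Φ(−δ − 1.960) = Φ(1.376) + Φ(-5.296) = 0.9157 + 0.0000 = 0.9157.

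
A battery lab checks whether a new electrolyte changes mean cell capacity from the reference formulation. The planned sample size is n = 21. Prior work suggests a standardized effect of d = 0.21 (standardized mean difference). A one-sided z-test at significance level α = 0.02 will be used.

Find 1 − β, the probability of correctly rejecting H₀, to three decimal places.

Noncentrality parameter: δ = d·√n = 0.21 × √21 = 0.9623
One-sided α = 0.02 → critical value z_{0.02} = 2.054.
Power = P(Z > 2.054 − δ) = Φ(-1.091) = 0.1375.

Power ≈ 0.138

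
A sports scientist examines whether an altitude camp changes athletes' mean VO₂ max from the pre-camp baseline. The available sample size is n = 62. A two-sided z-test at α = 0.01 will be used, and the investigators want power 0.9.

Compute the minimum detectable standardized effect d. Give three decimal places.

d ≈ 0.490

Required noncentrality: δ = z_{0.005} + z_{0.10} = 2.576 + 1.282 = 3.857.
(The second rejection-region term Φ(−δ − z_{α/2}) is negligible and dropped.)
δ = d·√n ⇒ d = δ/√n = 3.857/√62 = 0.4899.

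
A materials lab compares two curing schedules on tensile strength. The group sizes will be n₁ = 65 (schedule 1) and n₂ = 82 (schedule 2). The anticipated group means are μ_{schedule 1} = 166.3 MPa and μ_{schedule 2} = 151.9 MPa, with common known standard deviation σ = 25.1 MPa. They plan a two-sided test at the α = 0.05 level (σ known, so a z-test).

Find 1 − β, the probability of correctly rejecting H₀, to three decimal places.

Standardized effect: d = |μ_{schedule 1} − μ_{schedule 2}| / σ = |166.3 − 151.9| / 25.1 = 0.5737
Noncentrality parameter: δ = d / √(1/n₁ + 1/n₂) = 0.5737 / √(1/65 + 1/82) = 3.4546
Critical value for a two-sided test at α = 0.05: z_{α/2} = 1.960.
Power = Φ(δ − 1.960) + Φ(−δ − 1.960) = Φ(1.495) + Φ(-5.415) = 0.9325 + 0.0000 = 0.9325.

Power ≈ 0.932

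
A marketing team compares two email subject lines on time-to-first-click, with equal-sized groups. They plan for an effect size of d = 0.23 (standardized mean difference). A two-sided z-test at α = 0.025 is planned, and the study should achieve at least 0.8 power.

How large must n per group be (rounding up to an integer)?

n = 360 per group

Set Φ(δ − 2.241) = 0.8; then δ − 2.241 = Φ⁻¹(0.8) = 0.842, giving δ = 3.083.
(The Φ(−δ − z_{α/2}) term is vanishingly small for δ > 0 and is dropped in the standard sample-size formula.)
δ = d·√(n/2) ⇒ n = 2(δ/d)² = 2 × (3.083 / 0.23)² = 359.36.
Round up to the next whole unit.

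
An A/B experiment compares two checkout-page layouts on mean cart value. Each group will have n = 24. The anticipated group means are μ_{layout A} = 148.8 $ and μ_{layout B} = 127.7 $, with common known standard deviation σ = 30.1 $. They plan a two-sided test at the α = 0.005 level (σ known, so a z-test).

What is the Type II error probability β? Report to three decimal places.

β ≈ 0.648

Standardized effect: d = |μ_{layout A} − μ_{layout B}| / σ = |148.8 − 127.7| / 30.1 = 0.7010
Noncentrality parameter: δ = d·√(n/2) = 0.7010 × √(24/2) = 2.4283
Two-sided α = 0.005 → critical value z_{0.0025} = 2.807.
Power = Φ(δ − 2.807) + Φ(−δ − 2.807) = Φ(-0.379) + Φ(-5.235) = 0.3525 + 0.0000 = 0.3525.
Type II error: β = 1 − power = 1 − 0.3525 = 0.6475.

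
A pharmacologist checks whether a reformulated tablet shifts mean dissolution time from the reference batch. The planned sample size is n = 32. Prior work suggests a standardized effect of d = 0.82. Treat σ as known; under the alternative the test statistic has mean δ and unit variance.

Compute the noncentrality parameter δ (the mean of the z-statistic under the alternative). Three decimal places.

δ = d·√n = 0.82 × √32 = 4.6386

δ ≈ 4.639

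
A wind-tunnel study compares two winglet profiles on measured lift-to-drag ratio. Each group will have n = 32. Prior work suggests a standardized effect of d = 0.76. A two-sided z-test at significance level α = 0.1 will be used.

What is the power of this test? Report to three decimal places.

Noncentrality parameter: δ = d·√(n/2) = 0.76 × √(32/2) = 3.0400
Critical value for a two-sided test at α = 0.1: z_{α/2} = 1.645.
Power = Φ(δ − 1.645) + Φ(−δ − 1.645) = Φ(1.395) + Φ(-4.685) = 0.9185 + 0.0000 = 0.9185.

Power ≈ 0.919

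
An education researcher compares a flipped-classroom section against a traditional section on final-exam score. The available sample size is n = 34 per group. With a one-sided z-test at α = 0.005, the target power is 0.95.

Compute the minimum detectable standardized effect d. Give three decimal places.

Need Φ(δ − 2.576) = 0.95, so δ = 2.576 + 1.645 = 4.221.
δ = d·√(n/2) ⇒ d = δ/√(n/2) = 4.221/√(34/2) = 1.0237.

d ≈ 1.024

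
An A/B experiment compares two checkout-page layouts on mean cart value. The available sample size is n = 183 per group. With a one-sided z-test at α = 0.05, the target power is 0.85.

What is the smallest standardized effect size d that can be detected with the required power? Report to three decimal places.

Required noncentrality: δ = z_{0.05} + z_{0.15} = 1.645 + 1.036 = 2.681.
δ = d·√(n/2) ⇒ d = δ/√(n/2) = 2.681/√(183/2) = 0.2803.

d ≈ 0.280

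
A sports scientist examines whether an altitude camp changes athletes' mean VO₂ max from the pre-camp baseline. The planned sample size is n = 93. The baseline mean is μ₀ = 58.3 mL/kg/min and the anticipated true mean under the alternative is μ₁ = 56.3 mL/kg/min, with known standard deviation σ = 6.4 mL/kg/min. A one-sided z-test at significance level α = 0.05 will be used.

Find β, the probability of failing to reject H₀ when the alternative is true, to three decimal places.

β ≈ 0.086

Standardized effect: d = |μ₁ − μ₀| / σ = |56.3 − 58.3| / 6.4 = 0.3125
Noncentrality parameter: δ = d·√n = 0.3125 × √93 = 3.0136
One-sided α = 0.05 → critical value z_{0.05} = 1.645.
Power = P(Z > 1.645 − δ) = Φ(1.369) = 0.9145.
Type II error: β = 1 − power = 1 − 0.9145 = 0.0855.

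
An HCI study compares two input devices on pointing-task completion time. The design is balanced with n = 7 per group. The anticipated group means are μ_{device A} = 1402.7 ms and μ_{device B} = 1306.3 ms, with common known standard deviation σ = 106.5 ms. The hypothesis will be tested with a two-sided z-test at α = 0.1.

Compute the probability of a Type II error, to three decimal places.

β ≈ 0.480

Standardized effect: d = |μ_{device A} − μ_{device B}| / σ = |1402.7 − 1306.3| / 106.5 = 0.9052
Noncentrality parameter: δ = d·√(n/2) = 0.9052 × √(7/2) = 1.6934
Critical value for a two-sided test at α = 0.1: z_{α/2} = 1.645.
Power = Φ(δ − 1.645) + Φ(−δ − 1.645) = Φ(0.049) + Φ(-3.338) = 0.5194 + 0.0004 = 0.5198.
Type II error: β = 1 − power = 1 − 0.5198 = 0.4802.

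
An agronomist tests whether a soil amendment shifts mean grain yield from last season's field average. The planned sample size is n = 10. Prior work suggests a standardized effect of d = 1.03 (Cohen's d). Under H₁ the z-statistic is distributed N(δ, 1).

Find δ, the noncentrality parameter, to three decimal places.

δ ≈ 3.257

The noncentrality parameter scales effect size by the design's sample-size factor: δ = d·√n = 1.03 × √10 = 3.2571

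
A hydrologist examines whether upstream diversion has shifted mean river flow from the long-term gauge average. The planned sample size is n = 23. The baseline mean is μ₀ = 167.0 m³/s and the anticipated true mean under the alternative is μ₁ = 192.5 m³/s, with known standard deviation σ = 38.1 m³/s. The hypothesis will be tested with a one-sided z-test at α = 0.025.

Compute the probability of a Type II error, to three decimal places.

Standardized effect: d = |μ₁ − μ₀| / σ = |192.5 − 167.0| / 38.1 = 0.6693
Noncentrality parameter: δ = d·√n = 0.6693 × √23 = 3.2098
Critical value for a one-sided test at α = 0.025: z_α = 1.960.
Power = P(Z > 1.960 − δ) = Φ(1.250) = 0.8943.
Type II error: β = 1 − power = 1 − 0.8943 = 0.1057.

β ≈ 0.106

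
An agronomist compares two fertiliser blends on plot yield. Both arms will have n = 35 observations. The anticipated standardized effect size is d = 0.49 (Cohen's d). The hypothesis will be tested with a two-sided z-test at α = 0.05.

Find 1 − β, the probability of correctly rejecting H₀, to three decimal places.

Noncentrality parameter: δ = d·√(n/2) = 0.49 × √(35/2) = 2.0498
Two-sided α = 0.05 → critical value z_{0.025} = 1.960.
Power = Φ(δ − 1.960) + Φ(−δ − 1.960) = Φ(0.090) + Φ(-4.010) = 0.5358 + 0.0000 = 0.5358.

Power ≈ 0.536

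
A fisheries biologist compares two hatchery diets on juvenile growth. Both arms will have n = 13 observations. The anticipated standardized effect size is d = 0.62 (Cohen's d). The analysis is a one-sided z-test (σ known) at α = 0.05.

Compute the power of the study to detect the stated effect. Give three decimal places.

Noncentrality parameter: δ = d·√(n/2) = 0.62 × √(13/2) = 1.5807
One-sided α = 0.05 → critical value z_{0.05} = 1.645.
Power = Φ(δ − 1.645) = Φ(-0.064) = 0.4744.

Power ≈ 0.474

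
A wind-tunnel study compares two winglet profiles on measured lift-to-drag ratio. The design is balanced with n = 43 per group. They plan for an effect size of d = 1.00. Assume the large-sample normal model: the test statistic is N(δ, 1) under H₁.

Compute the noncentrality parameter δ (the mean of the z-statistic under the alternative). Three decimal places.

δ = d·√(n/2) = 1.00 × √(43/2) = 4.6368

δ ≈ 4.637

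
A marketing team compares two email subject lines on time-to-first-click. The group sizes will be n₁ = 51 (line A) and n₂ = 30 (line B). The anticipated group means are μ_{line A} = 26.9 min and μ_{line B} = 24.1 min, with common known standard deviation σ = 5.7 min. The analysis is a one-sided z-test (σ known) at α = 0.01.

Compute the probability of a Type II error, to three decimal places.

Standardized effect: d = |μ_{line A} − μ_{line B}| / σ = |26.9 − 24.1| / 5.7 = 0.4912
Noncentrality parameter: δ = d / √(1/n₁ + 1/n₂) = 0.4912 / √(1/51 + 1/30) = 2.1349
Critical value for a one-sided test at α = 0.01: z_α = 2.326.
Power = Φ(δ − 2.326) = Φ(-0.191) = 0.4241.
Type II error: β = 1 − power = 1 − 0.4241 = 0.5759.

β ≈ 0.576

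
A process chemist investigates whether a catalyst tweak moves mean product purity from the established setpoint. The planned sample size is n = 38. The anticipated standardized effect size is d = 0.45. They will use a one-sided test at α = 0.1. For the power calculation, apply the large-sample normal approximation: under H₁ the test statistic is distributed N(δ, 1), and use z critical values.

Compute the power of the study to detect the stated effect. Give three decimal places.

Power ≈ 0.932

Noncentrality parameter: δ = d·√n = 0.45 × √38 = 2.7740
One-sided α = 0.1 → critical value z_{0.1} = 1.282.
Power = Φ(δ − 1.282) = Φ(1.492) = 0.9322.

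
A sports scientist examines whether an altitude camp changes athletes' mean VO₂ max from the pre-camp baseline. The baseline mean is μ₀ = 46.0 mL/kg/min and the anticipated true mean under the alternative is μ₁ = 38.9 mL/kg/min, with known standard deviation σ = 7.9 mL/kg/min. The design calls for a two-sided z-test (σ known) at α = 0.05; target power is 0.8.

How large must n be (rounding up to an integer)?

Standardized effect: d = |μ₁ − μ₀| / σ = |38.9 − 46.0| / 7.9 = 0.8987
For power 0.8 need Φ(δ − z_{0.025}) = 0.8, so δ = z_{0.025} + z_{0.20} = 1.960 + 0.842 = 2.802.
(Ignoring the negligible lower-tail rejection probability gives the usual closed-form inversion.)
δ = d·√n ⇒ n = (δ/d)² = (2.802 / 0.8987)² = 9.72.
Round up to the next whole unit.

n = 10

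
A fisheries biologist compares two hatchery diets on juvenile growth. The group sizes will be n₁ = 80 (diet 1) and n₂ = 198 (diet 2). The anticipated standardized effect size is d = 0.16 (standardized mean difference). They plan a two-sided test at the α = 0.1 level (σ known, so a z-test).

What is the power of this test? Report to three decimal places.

Power ≈ 0.333

Noncentrality parameter: δ = d / √(1/n₁ + 1/n₂) = 0.16 / √(1/80 + 1/198) = 1.2077
Critical value for a two-sided test at α = 0.1: z_{α/2} = 1.645.
Power = Φ(δ − 1.645) + Φ(−δ − 1.645) = Φ(-0.437) + Φ(-2.853) = 0.3310 + 0.0022 = 0.3332.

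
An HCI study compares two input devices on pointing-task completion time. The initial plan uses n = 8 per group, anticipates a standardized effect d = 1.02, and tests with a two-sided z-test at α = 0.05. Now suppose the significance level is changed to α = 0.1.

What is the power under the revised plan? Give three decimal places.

δ = d·√(n/2) = 1.02 × √(8/2) = 2.0400 (unchanged). New critical value: z_{0.05} = 1.645.
Revised power = Φ(δ − 1.645) + Φ(−δ − 1.645) = Φ(0.395) + Φ(-3.685) = 0.6536 + 0.0001 = 0.6537.

Power ≈ 0.654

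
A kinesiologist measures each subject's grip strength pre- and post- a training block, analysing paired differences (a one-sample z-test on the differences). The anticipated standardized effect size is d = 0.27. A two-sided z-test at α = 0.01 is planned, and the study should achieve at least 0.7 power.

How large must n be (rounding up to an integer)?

n = 132

For power 0.7 need Φ(δ − z_{0.005}) = 0.7, so δ = z_{0.005} + z_{0.30} = 2.576 + 0.524 = 3.100.
(For δ > 0 the lower-tail rejection region contributes negligibly to power, so the one-term inversion is standard.)
δ = d·√n ⇒ n = (δ/d)² = (3.100 / 0.27)² = 131.84.
Round up to the next whole unit.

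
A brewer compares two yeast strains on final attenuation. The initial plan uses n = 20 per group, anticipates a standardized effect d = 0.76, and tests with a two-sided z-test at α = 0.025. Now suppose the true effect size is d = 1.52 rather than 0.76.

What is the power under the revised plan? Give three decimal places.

Power ≈ 0.995

With d = 1.52: δ = d·√(n/2) = 1.52 × √(20/2) = 4.8067. Critical value z_{0.0125} = 2.241.
Revised power = Φ(δ − 2.241) + Φ(−δ − 2.241) = Φ(2.565) + Φ(-7.048) = 0.9948 + 0.0000 = 0.9948.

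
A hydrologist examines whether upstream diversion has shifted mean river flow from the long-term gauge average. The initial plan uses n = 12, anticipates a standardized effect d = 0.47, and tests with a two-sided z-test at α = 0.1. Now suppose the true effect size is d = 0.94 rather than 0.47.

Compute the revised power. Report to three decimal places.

With d = 0.94: δ = d·√n = 0.94 × √12 = 3.2563. Critical value z_{0.05} = 1.645.
Revised power = Φ(δ − 1.645) + Φ(−δ − 1.645) = Φ(1.611) + Φ(-4.901) = 0.9465 + 0.0000 = 0.9465.

Power ≈ 0.946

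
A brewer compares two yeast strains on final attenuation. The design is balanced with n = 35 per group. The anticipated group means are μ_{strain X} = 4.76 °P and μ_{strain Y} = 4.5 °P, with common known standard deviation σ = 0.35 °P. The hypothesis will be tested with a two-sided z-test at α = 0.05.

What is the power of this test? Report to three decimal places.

Standardized effect: d = |μ_{strain X} − μ_{strain Y}| / σ = |4.76 − 4.5| / 0.35 = 0.7429
Noncentrality parameter: δ = d·√(n/2) = 0.7429 × √(35/2) = 3.1076
Two-sided α = 0.05 → critical value z_{0.025} = 1.960.
Power = Φ(δ − 1.960) + Φ(−δ − 1.960) = Φ(1.148) + Φ(-5.068) = 0.8744 + 0.0000 = 0.8744.

Power ≈ 0.874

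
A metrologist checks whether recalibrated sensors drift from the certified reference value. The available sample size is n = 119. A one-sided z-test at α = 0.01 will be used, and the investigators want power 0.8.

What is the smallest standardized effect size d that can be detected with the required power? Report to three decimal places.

d ≈ 0.290

Need Φ(δ − 2.326) = 0.8, so δ = 2.326 + 0.842 = 3.168.
δ = d·√n ⇒ d = δ/√n = 3.168/√119 = 0.2904.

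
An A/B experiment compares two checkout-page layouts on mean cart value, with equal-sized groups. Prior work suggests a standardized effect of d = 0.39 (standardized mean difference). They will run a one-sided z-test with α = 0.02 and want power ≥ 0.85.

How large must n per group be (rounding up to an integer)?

n = 126 per group

Set Φ(δ − 2.054) = 0.85; then δ − 2.054 = Φ⁻¹(0.85) = 1.036, giving δ = 3.090.
δ = d·√(n/2) ⇒ n = 2(δ/d)² = 2 × (3.090 / 0.39)² = 125.57.
Round up to the next whole unit.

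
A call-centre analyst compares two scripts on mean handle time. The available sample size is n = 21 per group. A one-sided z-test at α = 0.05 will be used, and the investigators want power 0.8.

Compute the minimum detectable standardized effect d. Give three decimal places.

Required noncentrality: δ = z_{0.05} + z_{0.20} = 1.645 + 0.842 = 2.486.
δ = d·√(n/2) ⇒ d = δ/√(n/2) = 2.486/√(21/2) = 0.7673.

d ≈ 0.767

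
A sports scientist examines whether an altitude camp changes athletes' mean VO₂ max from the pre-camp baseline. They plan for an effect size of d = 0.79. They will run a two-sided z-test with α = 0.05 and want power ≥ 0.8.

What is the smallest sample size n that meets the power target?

n = 13

For power 0.8 need Φ(δ − z_{0.025}) = 0.8, so δ = z_{0.025} + z_{0.20} = 1.960 + 0.842 = 2.802.
(Ignoring the negligible lower-tail rejection probability gives the usual closed-form inversion.)
δ = d·√n ⇒ n = (δ/d)² = (2.802 / 0.79)² = 12.58.
Rounding up, n = 13.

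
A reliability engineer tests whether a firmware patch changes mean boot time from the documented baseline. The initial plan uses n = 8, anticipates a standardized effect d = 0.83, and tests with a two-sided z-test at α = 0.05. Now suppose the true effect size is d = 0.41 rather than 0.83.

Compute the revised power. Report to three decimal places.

With d = 0.41: δ = d·√n = 0.41 × √8 = 1.1597. Critical value z_{0.025} = 1.960.
Revised power = Φ(δ − 1.960) + Φ(−δ − 1.960) = Φ(-0.800) + Φ(-3.120) = 0.2118 + 0.0009 = 0.2127.

Power ≈ 0.213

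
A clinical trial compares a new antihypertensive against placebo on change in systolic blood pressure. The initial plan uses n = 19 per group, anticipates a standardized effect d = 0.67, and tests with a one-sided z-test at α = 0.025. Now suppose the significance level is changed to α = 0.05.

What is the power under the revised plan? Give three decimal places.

δ = d·√(n/2) = 0.67 × √(19/2) = 2.0651 (unchanged). New critical value: z_{0.05} = 1.645.
Revised power = Φ(δ − 1.645) = Φ(0.420) = 0.6628.

Power ≈ 0.663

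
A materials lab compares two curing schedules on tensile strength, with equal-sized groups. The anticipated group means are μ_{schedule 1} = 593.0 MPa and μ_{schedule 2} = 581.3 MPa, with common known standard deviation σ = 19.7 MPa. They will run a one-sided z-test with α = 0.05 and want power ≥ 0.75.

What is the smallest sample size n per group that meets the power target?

Standardized effect: d = |μ_{schedule 1} − μ_{schedule 2}| / σ = |593.0 − 581.3| / 19.7 = 0.5939
Set Φ(δ − 1.645) = 0.75; then δ − 1.645 = Φ⁻¹(0.75) = 0.674, giving δ = 2.319.
δ = d·√(n/2) ⇒ n = 2(δ/d)² = 2 × (2.319 / 0.5939)² = 30.50.
Rounding up, n = 31 per group.

n = 31 per group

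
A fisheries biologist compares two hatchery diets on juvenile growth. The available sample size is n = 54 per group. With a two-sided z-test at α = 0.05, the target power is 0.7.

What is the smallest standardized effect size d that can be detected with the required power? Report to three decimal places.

Required noncentrality: δ = z_{0.025} + z_{0.30} = 1.960 + 0.524 = 2.484.
(Lower-tail contribution to power is negligible for δ > 0.)
δ = d·√(n/2) ⇒ d = δ/√(n/2) = 2.484/√(54/2) = 0.4781.

d ≈ 0.478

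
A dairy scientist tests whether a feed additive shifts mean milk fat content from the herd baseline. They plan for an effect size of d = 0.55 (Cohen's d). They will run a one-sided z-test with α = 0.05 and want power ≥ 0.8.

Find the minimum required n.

n = 21

For power 0.8 need Φ(δ − z_{0.05}) = 0.8, so δ = z_{0.05} + z_{0.20} = 1.645 + 0.842 = 2.486.
δ = d·√n ⇒ n = (δ/d)² = (2.486 / 0.55)² = 20.44.
Round up to the next whole unit.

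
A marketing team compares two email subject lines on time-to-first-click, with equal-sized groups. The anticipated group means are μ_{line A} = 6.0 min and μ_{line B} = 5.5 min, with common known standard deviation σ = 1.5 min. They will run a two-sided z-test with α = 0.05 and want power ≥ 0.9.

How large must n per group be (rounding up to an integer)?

n = 190 per group

Standardized effect: d = |μ_{line A} − μ_{line B}| / σ = |6.0 − 5.5| / 1.5 = 0.3333
Set Φ(δ − 1.960) = 0.9; then δ − 1.960 = Φ⁻¹(0.9) = 1.282, giving δ = 3.242.
(For δ > 0 the lower-tail rejection region contributes negligibly to power, so the one-term inversion is standard.)
δ = d·√(n/2) ⇒ n = 2(δ/d)² = 2 × (3.242 / 0.3333)² = 189.13.
Round up to the next whole unit.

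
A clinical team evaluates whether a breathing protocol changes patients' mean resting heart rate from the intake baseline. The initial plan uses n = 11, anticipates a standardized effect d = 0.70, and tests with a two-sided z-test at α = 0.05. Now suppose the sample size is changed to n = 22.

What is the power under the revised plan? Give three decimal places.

With n = 22: δ = d·√n = 0.70 × √22 = 3.2833. Critical value z_{0.025} = 1.960.
Revised power = Φ(δ − 1.960) + Φ(−δ − 1.960) = Φ(1.323) + Φ(-5.243) = 0.9071 + 0.0000 = 0.9071.

Power ≈ 0.907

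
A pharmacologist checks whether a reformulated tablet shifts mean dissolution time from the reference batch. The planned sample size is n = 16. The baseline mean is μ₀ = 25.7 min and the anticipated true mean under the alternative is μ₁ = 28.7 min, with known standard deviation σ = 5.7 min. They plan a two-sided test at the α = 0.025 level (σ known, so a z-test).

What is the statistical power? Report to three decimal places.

Power ≈ 0.446

Standardized effect: d = |μ₁ − μ₀| / σ = |28.7 − 25.7| / 5.7 = 0.5263
Noncentrality parameter: δ = d·√n = 0.5263 × √16 = 2.1053
Critical value for a two-sided test at α = 0.025: z_{α/2} = 2.241.
Power = Φ(δ − 2.241) + Φ(−δ − 2.241) = Φ(-0.136) + Φ(-4.347) = 0.4459 + 0.0000 = 0.4459.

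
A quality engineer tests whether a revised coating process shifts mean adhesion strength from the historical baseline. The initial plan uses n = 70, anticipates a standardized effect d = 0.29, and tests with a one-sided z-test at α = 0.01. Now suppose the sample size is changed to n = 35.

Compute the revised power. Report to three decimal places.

With n = 35: δ = d·√n = 0.29 × √35 = 1.7157. Critical value z_{0.01} = 2.326.
Revised power = Φ(δ − 2.326) = Φ(-0.611) = 0.2707.

Power ≈ 0.271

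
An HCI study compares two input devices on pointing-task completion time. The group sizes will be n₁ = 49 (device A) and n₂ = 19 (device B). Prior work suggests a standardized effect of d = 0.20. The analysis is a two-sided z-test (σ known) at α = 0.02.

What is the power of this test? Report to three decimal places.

Power ≈ 0.057

Noncentrality parameter: δ = d / √(1/n₁ + 1/n₂) = 0.20 / √(1/49 + 1/19) = 0.7400
Critical value for a two-sided test at α = 0.02: z_{α/2} = 2.326.
Power = Φ(δ − 2.326) + Φ(−δ − 2.326) = Φ(-1.586) + Φ(-3.066) = 0.0563 + 0.0011 = 0.0574.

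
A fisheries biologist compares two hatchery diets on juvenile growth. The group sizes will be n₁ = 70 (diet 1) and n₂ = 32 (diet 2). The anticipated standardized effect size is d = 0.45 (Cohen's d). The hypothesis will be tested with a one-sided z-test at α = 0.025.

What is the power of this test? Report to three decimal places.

Noncentrality parameter: δ = d / √(1/n₁ + 1/n₂) = 0.45 / √(1/70 + 1/32) = 2.1088
Critical value for a one-sided test at α = 0.025: z_α = 1.960.
Power = Φ(δ − 1.960) = Φ(0.149) = 0.5592.

Power ≈ 0.559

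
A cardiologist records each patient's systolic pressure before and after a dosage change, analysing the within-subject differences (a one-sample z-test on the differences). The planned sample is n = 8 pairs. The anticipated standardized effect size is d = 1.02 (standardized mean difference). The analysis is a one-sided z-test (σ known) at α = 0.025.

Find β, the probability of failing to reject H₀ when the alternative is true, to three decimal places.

Noncentrality parameter: λ = d·√n = 1.02 × √8 = 2.8850
One-sided α = 0.025 → critical value z_{0.025} = 1.960.
Power = Φ(λ − 1.960) = Φ(0.925) = 0.8225.
Type II error: β = 1 − power = 1 − 0.8225 = 0.1775.

β ≈ 0.177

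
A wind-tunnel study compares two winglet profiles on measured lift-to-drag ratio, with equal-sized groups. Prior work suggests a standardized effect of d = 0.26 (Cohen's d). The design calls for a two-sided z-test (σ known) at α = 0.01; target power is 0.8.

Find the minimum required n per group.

n = 346 per group

Set Φ(δ − 2.576) = 0.8; then δ − 2.576 = Φ⁻¹(0.8) = 0.842, giving δ = 3.417.
(Ignoring the negligible lower-tail rejection probability gives the usual closed-form inversion.)
δ = d·√(n/2) ⇒ n = 2(δ/d)² = 2 × (3.417 / 0.26)² = 345.53.
Rounding up, n = 346 per group.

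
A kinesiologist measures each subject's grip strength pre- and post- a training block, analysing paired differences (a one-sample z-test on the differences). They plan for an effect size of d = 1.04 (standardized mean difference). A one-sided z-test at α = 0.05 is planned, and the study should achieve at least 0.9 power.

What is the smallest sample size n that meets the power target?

For power 0.9 need Φ(δ − z_{0.05}) = 0.9, so δ = z_{0.05} + z_{0.10} = 1.645 + 1.282 = 2.926.
δ = d·√n ⇒ n = (δ/d)² = (2.926 / 1.04)² = 7.92.
Round up to the next whole unit.

n = 8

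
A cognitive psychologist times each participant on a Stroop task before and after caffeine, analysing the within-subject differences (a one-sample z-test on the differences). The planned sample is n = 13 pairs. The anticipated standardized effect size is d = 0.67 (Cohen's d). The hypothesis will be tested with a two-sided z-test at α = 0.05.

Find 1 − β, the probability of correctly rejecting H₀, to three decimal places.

Noncentrality parameter: λ = d·√n = 0.67 × √13 = 2.4157
Two-sided α = 0.05 → critical value z_{0.025} = 1.960.
Power = Φ(λ − 1.960) + Φ(−λ − 1.960) = Φ(0.456) + Φ(-4.376) = 0.6757 + 0.0000 = 0.6757.

Power ≈ 0.676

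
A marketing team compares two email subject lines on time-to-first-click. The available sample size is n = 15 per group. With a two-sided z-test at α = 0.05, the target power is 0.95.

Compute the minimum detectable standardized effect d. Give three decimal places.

d ≈ 1.316

Required noncentrality: δ = z_{0.025} + z_{0.05} = 1.960 + 1.645 = 3.605.
(The second rejection-region term Φ(−δ − z_{α/2}) is negligible and dropped.)
δ = d·√(n/2) ⇒ d = δ/√(n/2) = 3.605/√(15/2) = 1.3163.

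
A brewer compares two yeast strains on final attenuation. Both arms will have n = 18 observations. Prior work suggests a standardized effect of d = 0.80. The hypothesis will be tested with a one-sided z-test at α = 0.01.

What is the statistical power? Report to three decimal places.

Noncentrality parameter: δ = d·√(n/2) = 0.80 × √(18/2) = 2.4000
Critical value for a one-sided test at α = 0.01: z_α = 2.326.
Power = P(Z > 2.326 − δ) = Φ(0.074) = 0.5294.

Power ≈ 0.529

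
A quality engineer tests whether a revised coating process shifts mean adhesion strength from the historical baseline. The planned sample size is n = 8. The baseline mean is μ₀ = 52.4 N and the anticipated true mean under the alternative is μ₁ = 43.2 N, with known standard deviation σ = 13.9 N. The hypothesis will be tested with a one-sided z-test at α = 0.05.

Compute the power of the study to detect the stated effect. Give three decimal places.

Power ≈ 0.590

Standardized effect: d = |μ₁ − μ₀| / σ = |43.2 − 52.4| / 13.9 = 0.6619
Noncentrality parameter: δ = d·√n = 0.6619 × √8 = 1.8721
One-sided α = 0.05 → critical value z_{0.05} = 1.645.
Power = P(Z > 1.645 − δ) = Φ(0.227) = 0.5899.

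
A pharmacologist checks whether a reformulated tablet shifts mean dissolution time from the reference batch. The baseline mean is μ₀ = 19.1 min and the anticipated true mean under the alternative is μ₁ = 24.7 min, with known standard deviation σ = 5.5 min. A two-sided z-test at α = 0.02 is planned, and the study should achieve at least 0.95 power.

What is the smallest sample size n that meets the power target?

n = 16

Standardized effect: d = |μ₁ − μ₀| / σ = |24.7 − 19.1| / 5.5 = 1.0182
For power 0.95 need Φ(δ − z_{0.01}) = 0.95, so δ = z_{0.01} + z_{0.05} = 2.326 + 1.645 = 3.971.
(The Φ(−δ − z_{α/2}) term is vanishingly small for δ > 0 and is dropped in the standard sample-size formula.)
δ = d·√n ⇒ n = (δ/d)² = (3.971 / 1.0182)² = 15.21.
Round up to the next whole unit.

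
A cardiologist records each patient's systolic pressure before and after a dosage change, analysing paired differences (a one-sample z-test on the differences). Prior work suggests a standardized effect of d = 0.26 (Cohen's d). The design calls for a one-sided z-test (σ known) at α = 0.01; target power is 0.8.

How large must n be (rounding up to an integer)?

n = 149

Set Φ(δ − 2.326) = 0.8; then δ − 2.326 = Φ⁻¹(0.8) = 0.842, giving δ = 3.168.
δ = d·√n ⇒ n = (δ/d)² = (3.168 / 0.26)² = 148.46.
Round up to the next whole unit.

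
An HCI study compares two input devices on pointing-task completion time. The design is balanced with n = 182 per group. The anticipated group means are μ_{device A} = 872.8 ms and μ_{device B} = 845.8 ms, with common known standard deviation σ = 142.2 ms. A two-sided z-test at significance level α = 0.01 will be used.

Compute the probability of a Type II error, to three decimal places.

β ≈ 0.778

Standardized effect: d = |μ_{device A} − μ_{device B}| / σ = |872.8 − 845.8| / 142.2 = 0.1899
Noncentrality parameter: δ = d·√(n/2) = 0.1899 × √(182/2) = 1.8113
Two-sided α = 0.01 → critical value z_{0.005} = 2.576.
Power = Φ(δ − 2.576) + Φ(−δ − 2.576) = Φ(-0.765) + Φ(-4.387) = 0.2223 + 0.0000 = 0.2223.
Type II error: β = 1 − power = 1 − 0.2223 = 0.7777.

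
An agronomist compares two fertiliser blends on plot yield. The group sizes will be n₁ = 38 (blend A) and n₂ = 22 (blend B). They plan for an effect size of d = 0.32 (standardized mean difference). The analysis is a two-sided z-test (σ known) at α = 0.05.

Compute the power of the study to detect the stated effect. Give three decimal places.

Power ≈ 0.223

Noncentrality parameter: δ = d / √(1/n₁ + 1/n₂) = 0.32 / √(1/38 + 1/22) = 1.1945
Critical value for a two-sided test at α = 0.05: z_{α/2} = 1.960.
Power = Φ(δ − 1.960) + Φ(−δ − 1.960) = Φ(-0.765) + Φ(-3.154) = 0.2220 + 0.0008 = 0.2228.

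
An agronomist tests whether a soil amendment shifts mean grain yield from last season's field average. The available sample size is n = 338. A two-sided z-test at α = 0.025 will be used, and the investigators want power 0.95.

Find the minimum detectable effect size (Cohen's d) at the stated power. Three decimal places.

d ≈ 0.211

Required noncentrality: δ = z_{0.0125} + z_{0.05} = 2.241 + 1.645 = 3.886.
(Lower-tail contribution to power is negligible for δ > 0.)
δ = d·√n ⇒ d = δ/√n = 3.886/√338 = 0.2114.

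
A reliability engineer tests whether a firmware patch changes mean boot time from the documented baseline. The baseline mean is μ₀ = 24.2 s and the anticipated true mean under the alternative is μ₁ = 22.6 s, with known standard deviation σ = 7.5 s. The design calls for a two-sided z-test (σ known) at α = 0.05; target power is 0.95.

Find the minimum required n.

n = 286

Standardized effect: d = |μ₁ − μ₀| / σ = |22.6 − 24.2| / 7.5 = 0.2133
For power 0.95 need Φ(δ − z_{0.025}) = 0.95, so δ = z_{0.025} + z_{0.05} = 1.960 + 1.645 = 3.605.
(The Φ(−δ − z_{α/2}) term is vanishingly small for δ > 0 and is dropped in the standard sample-size formula.)
δ = d·√n ⇒ n = (δ/d)² = (3.605 / 0.2133)² = 285.53.
Rounding up, n = 286.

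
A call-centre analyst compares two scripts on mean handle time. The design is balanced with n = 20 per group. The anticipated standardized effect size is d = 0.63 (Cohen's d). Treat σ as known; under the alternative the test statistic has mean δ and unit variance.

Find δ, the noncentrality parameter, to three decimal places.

The noncentrality parameter scales effect size by the design's sample-size factor: δ = d·√(n/2) = 0.63 × √(20/2) = 1.9922

δ ≈ 1.992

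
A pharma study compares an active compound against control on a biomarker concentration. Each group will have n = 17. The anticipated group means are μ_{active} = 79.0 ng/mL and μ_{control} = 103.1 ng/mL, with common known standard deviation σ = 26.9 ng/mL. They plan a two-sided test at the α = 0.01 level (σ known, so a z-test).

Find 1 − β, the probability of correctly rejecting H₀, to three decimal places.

Standardized effect: d = |μ_{active} − μ_{control}| / σ = |79.0 − 103.1| / 26.9 = 0.8959
Noncentrality parameter: δ = d·√(n/2) = 0.8959 × √(17/2) = 2.6120
Two-sided α = 0.01 → critical value z_{0.005} = 2.576.
Power = Φ(δ − 2.576) + Φ(−δ − 2.576) = Φ(0.036) + Φ(-5.188) = 0.5144 + 0.0000 = 0.5144.

Power ≈ 0.514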